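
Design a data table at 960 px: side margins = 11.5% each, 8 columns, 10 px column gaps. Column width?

Margins: 11.5% × 960 = 110.4 px each, so content = 960 − 220.8 = 739.2 px.
8 columns + 7 column gaps: 8c + 7·10 = 739.2.
8c = 739.2 − 70 = 669.2, so c = 83.65 px.

83.65 px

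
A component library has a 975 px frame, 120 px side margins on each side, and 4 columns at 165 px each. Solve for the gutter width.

Subtract both margins: 975 − 2·120 = 735 px.
Columns use 660 px, leaving 75 px across 3 gutters = 25 px each.

25 px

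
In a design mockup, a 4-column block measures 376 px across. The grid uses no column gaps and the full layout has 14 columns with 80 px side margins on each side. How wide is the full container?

1476 px

4c = 376 → c = 94 px.
Summing: 160 + 1316 = 1476 px.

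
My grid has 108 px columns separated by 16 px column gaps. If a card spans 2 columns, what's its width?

Span of 2: 2·108 + 1·16 = 216 + 16 = 232 px.

232 px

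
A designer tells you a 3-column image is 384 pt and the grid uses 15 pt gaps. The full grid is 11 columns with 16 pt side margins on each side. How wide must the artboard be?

1480 pt

Subtracting 2 gaps of 15 leaves 354 for 3 columns, so c = 118 pt.
Adding margins, columns and gutters: 32 + 1298 + 150 = 1480 pt.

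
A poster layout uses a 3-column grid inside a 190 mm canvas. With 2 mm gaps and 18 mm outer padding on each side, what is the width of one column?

Take off 36 mm of margins, leaving 154 mm.
3 columns + 2 gaps: 3c + 2·2 = 154.
3c = 154 − 4 = 150, so c = 50 mm.

50 mm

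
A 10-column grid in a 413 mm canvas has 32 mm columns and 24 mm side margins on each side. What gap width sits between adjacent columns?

Inside the margins: 413 − 48 = 365 mm.
10·32 + 9g = 365 → 9g = 45 → g = 5 mm.

5 mm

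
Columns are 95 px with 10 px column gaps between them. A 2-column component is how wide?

200 px

Span of 2: 2·95 + 1·10 = 190 + 10 = 200 px.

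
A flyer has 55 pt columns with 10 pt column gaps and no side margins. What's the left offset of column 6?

325 pt

No margin, so column 6 starts at 5·(column + gutter) = 5·65 = 325 pt.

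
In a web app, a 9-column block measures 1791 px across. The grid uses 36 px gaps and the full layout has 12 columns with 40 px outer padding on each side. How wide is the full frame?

9 columns + 8 gaps: 9c + 8·36 = 1791.
9c = 1791 − 288 = 1503, so c = 167 px.
Frame = 2·40 + 12·167 + 11·36 = 80 + 2004 + 396 = 2480 px.

2480 px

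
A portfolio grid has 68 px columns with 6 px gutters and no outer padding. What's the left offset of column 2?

74 px

Each column+gutter stride is 74 px; with no margin, 1 of them is 74 px.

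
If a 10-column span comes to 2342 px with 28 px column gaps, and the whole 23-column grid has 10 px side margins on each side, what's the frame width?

Subtracting 9 column gaps of 28 leaves 2090 for 10 columns, so c = 209 px.
Total width: 2·10 + 23·209 + 22·28 = 5443 px.

5443 px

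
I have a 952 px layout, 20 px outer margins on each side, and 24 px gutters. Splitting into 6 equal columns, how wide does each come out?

Content width = 952 − 2·20 = 912 px.
6c + 5·24 = 912 → 6c = 792 → c = 132 px.

132 px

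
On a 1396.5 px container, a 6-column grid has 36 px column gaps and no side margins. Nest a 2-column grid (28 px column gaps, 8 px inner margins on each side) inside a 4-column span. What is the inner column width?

Subtracting 5 column gaps of 36 leaves 1216.5 for 6 columns, so c = 202.75 px.
4-column span = 4·202.75 + 3·36 = 919 px.
Inner content = 919 − 2·8 = 903 px.
903 − 1·28 = 875; ÷2 gives d = 437.5 px.

437.5 px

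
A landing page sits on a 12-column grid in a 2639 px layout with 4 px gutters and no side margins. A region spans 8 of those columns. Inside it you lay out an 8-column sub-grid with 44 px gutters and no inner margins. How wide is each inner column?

181.25 px

12c + 11·4 = 2639 → 12c = 2595 → c = 216.25 px.
8-column span = 8·216.25 + 7·4 = 1758 px.
Subtracting 7 gutters of 44 leaves 1450 for 8 columns, so d = 181.25 px.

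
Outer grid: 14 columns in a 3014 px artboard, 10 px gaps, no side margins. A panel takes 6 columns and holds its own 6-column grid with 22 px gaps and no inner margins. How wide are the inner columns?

3014 − 13·10 = 2884; ÷14 gives c = 206 px.
6 columns plus 5 gaps: 1236 + 50 = 1286 px.
6 columns + 5 gaps: 6d + 5·22 = 1286.
6d = 1286 − 110 = 1176, so d = 196 px.

196 px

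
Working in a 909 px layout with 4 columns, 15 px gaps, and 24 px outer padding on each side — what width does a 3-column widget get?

Subtract both margins: 909 − 2·24 = 861 px.
4 columns + 3 gaps: 4c + 3·15 = 861.
4c = 861 − 45 = 816, so c = 204 px.
3-column span = 3·204 + 2·15 = 642 px.

642 px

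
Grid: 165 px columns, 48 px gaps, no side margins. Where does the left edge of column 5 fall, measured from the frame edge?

852 px

Before column 5: 4 columns + 4 gaps.
Offset = 4·(165 + 48) = 4·213 = 852 px.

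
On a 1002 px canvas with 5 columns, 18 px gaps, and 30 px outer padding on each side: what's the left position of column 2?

222 px

Content = 1002 − 2·30 = 942 px.
5c + 4·18 = 942 → 5c = 870 → c = 174 px.
Column 2 starts at margin + 1·(column + gutter) = 30 + 1·192 = 222 px.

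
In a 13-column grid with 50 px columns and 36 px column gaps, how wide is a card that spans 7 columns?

Span of 7: 7·50 + 6·36 = 350 + 216 = 566 px.

566 px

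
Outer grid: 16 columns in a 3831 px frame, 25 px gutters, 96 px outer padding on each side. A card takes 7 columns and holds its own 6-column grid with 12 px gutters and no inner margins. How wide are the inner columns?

Take off 192 px of margins, leaving 3639 px.
16 columns + 15 gutters: 16c + 15·25 = 3639.
16c = 3639 − 375 = 3264, so c = 204 px.
Span of 7: 7·204 + 6·25 = 1428 + 150 = 1578 px.
1578 − 5·12 = 1518; ÷6 gives d = 253 px.

253 px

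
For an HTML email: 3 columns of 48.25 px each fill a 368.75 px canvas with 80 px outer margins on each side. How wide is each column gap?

Take off 160 px of margins, leaving 208.75 px.
3·48.25 + 2g = 208.75 → 2g = 64 → g = 32 px.

32 px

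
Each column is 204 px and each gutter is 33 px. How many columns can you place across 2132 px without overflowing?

9 columns

9 columns: 9·204 + 8·33 = 2100 px ≤ 2132.
10 columns: 2337 px > 2132. So 9.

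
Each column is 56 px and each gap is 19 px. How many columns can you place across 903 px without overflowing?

Each extra column adds 56 + 19 = 75 px.
(903 + 19) / 75 = 12.29, so 12 columns fit.

12 columns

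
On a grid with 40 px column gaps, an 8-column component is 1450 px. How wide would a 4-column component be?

8 columns + 7 column gaps: 8c + 7·40 = 1450.
8c = 1450 − 280 = 1170, so c = 146.25 px.
4-column span = 4·146.25 + 3·40 = 705 px.

705 px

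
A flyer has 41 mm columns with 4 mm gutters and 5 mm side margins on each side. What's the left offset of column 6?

Column 6 starts at margin + 5·(column + gutter) = 5 + 5·45 = 230 mm.

230 mm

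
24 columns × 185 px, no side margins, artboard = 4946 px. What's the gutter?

24·185 + 23g = 4946 → 23g = 506 → g = 22 px.

22 px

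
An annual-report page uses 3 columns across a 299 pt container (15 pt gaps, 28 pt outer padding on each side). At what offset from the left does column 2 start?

114 pt

Content = 299 − 2·28 = 243 pt.
3 columns + 2 gaps: 3c + 2·15 = 243.
3c = 243 − 30 = 213, so c = 71 pt.
Each column+gutter stride is 86 pt; 1 of them past the 28 pt margin is 28 + 86 = 114 pt.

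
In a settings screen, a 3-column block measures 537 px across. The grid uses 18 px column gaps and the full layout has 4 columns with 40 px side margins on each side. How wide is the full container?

Subtracting 2 column gaps of 18 leaves 501 for 3 columns, so c = 167 px.
Container = 2·40 + 4·167 + 3·18 = 80 + 668 + 54 = 802 px.

802 px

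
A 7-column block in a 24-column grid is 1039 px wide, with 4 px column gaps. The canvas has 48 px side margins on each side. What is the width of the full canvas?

1039 − 6·4 = 1015; ÷7 gives c = 145 px.
Canvas = 2·48 + 24·145 + 23·4 = 96 + 3480 + 92 = 3668 px.

3668 px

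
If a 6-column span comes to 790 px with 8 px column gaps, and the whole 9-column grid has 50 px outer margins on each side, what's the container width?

1289 px

6 columns + 5 column gaps: 6c + 5·8 = 790.
6c = 790 − 40 = 750, so c = 125 px.
Container = 2·50 + 9·125 + 8·8 = 100 + 1125 + 64 = 1289 px.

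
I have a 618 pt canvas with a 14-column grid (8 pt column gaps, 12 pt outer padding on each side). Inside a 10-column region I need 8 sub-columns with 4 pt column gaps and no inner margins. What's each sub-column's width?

Inside the margins: 618 − 24 = 594 pt.
594 − 13·8 = 490; ÷14 gives c = 35 pt.
10-column span = 10·35 + 9·8 = 422 pt.
422 − 7·4 = 394; ÷8 gives d = 49.25 pt.

49.25 pt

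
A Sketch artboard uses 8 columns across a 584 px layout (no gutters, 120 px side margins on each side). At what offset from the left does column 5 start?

292 px

Content = 584 − 2·120 = 344 px.
344 / 8 = 43 px per column.
Each column+gutter stride is 43 px; 4 of them past the 120 px margin is 120 + 172 = 292 px.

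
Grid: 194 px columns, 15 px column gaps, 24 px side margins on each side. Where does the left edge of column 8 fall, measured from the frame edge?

Each column+gutter stride is 209 px; 7 of them past the 24 px margin is 24 + 1463 = 1487 px.

1487 px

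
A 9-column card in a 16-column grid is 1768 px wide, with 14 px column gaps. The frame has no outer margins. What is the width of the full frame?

1768 − 8·14 = 1656; ÷9 gives c = 184 px.
Total width: 16·184 + 15·14 = 3154 px.

3154 px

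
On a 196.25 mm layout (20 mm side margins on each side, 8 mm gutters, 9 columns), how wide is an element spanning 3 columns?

46.75 mm

Inside the margins: 196.25 − 40 = 156.25 mm.
Subtracting 8 gutters of 8 leaves 92.25 for 9 columns, so c = 10.25 mm.
3-column span = 3·10.25 + 2·8 = 46.75 mm.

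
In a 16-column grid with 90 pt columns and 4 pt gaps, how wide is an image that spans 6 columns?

560 pt

6 columns plus 5 gaps: 540 + 20 = 560 pt.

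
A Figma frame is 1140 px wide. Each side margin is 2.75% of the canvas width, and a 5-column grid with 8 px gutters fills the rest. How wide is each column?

209.06 px

Each margin = 2.75% of 1140 = 31.35 px; content = 1140 − 2·31.35 = 1077.3 px.
5 columns + 4 gutters: 5c + 4·8 = 1077.3.
5c = 1077.3 − 32 = 1045.3, so c = 209.06 px.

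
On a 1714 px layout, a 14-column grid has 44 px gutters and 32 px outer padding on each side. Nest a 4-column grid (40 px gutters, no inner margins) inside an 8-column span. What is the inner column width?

Subtract both margins: 1714 − 2·32 = 1650 px.
14 columns + 13 gutters: 14c + 13·44 = 1650.
14c = 1650 − 572 = 1078, so c = 77 px.
8 columns plus 7 gutters: 616 + 308 = 924 px.
924 − 3·40 = 804; ÷4 gives d = 201 px.

201 px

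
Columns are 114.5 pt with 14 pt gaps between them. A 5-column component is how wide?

628.5 pt

5 columns plus 4 gaps: 572.5 + 56 = 628.5 pt.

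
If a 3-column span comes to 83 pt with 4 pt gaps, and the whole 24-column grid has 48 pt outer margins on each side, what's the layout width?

788 pt

3c + 2·4 = 83 → 3c = 75 → c = 25 pt.
Layout = 2·48 + 24·25 + 23·4 = 96 + 600 + 92 = 788 pt.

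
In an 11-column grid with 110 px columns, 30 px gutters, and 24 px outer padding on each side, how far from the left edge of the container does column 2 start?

Before column 2: the margin + 1 column + 1 gutter.
Offset = 24 + 1·(110 + 30) = 24 + 140 = 164 px.

164 px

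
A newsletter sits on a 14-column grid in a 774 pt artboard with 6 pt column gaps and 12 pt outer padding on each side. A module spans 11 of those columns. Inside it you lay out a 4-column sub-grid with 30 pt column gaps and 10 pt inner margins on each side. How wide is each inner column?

Inside the margins: 774 − 24 = 750 pt.
14 columns + 13 column gaps: 14c + 13·6 = 750.
14c = 750 − 78 = 672, so c = 48 pt.
Span of 11: 11·48 + 10·6 = 528 + 60 = 588 pt.
Inner content = 588 − 2·10 = 568 pt.
4d + 3·30 = 568 → 4d = 478 → d = 119.5 pt.

119.5 pt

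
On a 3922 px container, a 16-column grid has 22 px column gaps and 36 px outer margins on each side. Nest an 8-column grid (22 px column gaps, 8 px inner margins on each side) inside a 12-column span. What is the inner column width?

Inside the margins: 3922 − 72 = 3850 px.
16 columns + 15 column gaps: 16c + 15·22 = 3850.
16c = 3850 − 330 = 3520, so c = 220 px.
12 columns plus 11 column gaps: 2640 + 242 = 2882 px.
Inner content = 2882 − 2·8 = 2866 px.
Subtracting 7 column gaps of 22 leaves 2712 for 8 columns, so d = 339 px.

339 px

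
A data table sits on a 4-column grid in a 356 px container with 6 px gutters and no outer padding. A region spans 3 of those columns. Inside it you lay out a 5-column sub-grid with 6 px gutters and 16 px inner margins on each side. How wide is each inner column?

Subtracting 3 gutters of 6 leaves 338 for 4 columns, so c = 84.5 px.
3-column span = 3·84.5 + 2·6 = 265.5 px.
Inner content = 265.5 − 2·16 = 233.5 px.
5d + 4·6 = 233.5 → 5d = 209.5 → d = 41.9 px.

41.9 px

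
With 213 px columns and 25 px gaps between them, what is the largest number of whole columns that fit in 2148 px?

9 columns: 9·213 + 8·25 = 2117 px ≤ 2148.
10 columns: 2355 px > 2148. So 9.

9 columns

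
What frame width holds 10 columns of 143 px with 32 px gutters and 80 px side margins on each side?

Adding margins, columns and gutters: 160 + 1430 + 288 = 1878 px.

1878 px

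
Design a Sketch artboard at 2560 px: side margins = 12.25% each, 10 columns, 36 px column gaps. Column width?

Margins: 12.25% × 2560 = 313.6 px each, so content = 2560 − 627.2 = 1932.8 px.
10 columns + 9 column gaps: 10c + 9·36 = 1932.8.
10c = 1932.8 − 324 = 1608.8, so c = 160.88 px.

160.88 px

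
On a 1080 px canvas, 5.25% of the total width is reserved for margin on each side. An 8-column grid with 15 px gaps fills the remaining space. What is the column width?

Margins: 5.25% × 1080 = 56.7 px each, so content = 1080 − 113.4 = 966.6 px.
8c + 7·15 = 966.6 → 8c = 861.6 → c = 107.7 px.

107.7 px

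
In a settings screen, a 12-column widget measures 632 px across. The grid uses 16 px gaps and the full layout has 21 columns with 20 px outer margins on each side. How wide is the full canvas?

12 columns + 11 gaps: 12c + 11·16 = 632.
12c = 632 − 176 = 456, so c = 38 px.
Total width: 2·20 + 21·38 + 20·16 = 1158 px.

1158 px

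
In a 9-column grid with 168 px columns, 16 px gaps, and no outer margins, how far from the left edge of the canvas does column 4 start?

552 px

Each column+gutter stride is 184 px; with no margin, 3 of them is 552 px.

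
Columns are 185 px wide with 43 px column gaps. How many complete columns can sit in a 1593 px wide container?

7 columns

Each extra column adds 185 + 43 = 228 px.
(1593 + 43) / 228 = 7.18, so 7 columns fit.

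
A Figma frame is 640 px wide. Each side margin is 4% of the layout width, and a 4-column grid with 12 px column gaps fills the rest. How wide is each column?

138.2 px

Each margin = 4% of 640 = 25.6 px; content = 640 − 2·25.6 = 588.8 px.
Subtracting 3 column gaps of 12 leaves 552.8 for 4 columns, so c = 138.2 px.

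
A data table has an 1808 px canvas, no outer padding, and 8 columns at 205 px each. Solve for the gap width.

24 px

8·205 + 7g = 1808 → 7g = 168 → g = 24 px.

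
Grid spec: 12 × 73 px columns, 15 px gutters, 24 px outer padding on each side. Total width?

1089 px

Adding margins, columns and gutters: 48 + 876 + 165 = 1089 px.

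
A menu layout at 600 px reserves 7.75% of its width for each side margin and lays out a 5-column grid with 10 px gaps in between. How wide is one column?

93.4 px

Margins: 7.75% × 600 = 46.5 px each, so content = 600 − 93 = 507 px.
5c + 4·10 = 507 → 5c = 467 → c = 93.4 px.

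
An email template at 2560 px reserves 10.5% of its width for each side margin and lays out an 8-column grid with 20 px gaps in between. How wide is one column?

235.3 px

2560 × (1 − 2·10.5%) = 2560 × 79% = 2022.4 px for the columns.
8 columns + 7 gaps: 8c + 7·20 = 2022.4.
8c = 2022.4 − 140 = 1882.4, so c = 235.3 px.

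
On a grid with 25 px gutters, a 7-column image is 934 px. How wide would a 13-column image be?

Subtracting 6 gutters of 25 leaves 784 for 7 columns, so c = 112 px.
13 columns plus 12 gutters: 1456 + 300 = 1756 px.

1756 px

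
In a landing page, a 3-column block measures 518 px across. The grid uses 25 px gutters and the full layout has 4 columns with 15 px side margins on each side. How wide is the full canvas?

729 px

518 − 2·25 = 468; ÷3 gives c = 156 px.
Total width: 2·15 + 4·156 + 3·25 = 729 px.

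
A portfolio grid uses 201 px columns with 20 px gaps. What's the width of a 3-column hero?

643 px

3 columns plus 2 gaps: 603 + 40 = 643 px.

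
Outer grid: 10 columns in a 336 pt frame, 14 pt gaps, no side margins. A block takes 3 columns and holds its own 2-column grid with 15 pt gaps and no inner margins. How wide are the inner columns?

38 pt

10 columns + 9 gaps: 10c + 9·14 = 336.
10c = 336 − 126 = 210, so c = 21 pt.
3-column span = 3·21 + 2·14 = 91 pt.
2d + 1·15 = 91 → 2d = 76 → d = 38 pt.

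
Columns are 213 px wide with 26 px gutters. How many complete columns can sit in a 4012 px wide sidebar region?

16 columns: 16·213 + 15·26 = 3798 px ≤ 4012.
17 columns: 4037 px > 4012. So 16.

16 columns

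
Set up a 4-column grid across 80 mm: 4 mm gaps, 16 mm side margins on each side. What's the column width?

9 mm

Inside the margins: 80 − 32 = 48 mm.
4c + 3·4 = 48 → 4c = 36 → c = 9 mm.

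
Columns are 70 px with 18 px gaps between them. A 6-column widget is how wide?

6 columns plus 5 gaps: 420 + 90 = 510 px.

510 px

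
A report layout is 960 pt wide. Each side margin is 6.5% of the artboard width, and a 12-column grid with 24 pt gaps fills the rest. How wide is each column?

Margins: 6.5% × 960 = 62.4 pt each, so content = 960 − 124.8 = 835.2 pt.
12c + 11·24 = 835.2 → 12c = 571.2 → c = 47.6 pt.

47.6 pt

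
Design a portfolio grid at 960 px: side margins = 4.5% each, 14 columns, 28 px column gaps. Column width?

Each margin = 4.5% of 960 = 43.2 px; content = 960 − 2·43.2 = 873.6 px.
Subtracting 13 column gaps of 28 leaves 509.6 for 14 columns, so c = 36.4 px.

36.4 px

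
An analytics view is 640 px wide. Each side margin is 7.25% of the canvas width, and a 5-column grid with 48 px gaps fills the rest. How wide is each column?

71.04 px

640 × (1 − 2·7.25%) = 640 × 85.5% = 547.2 px for the columns.
Subtracting 4 gaps of 48 leaves 355.2 for 5 columns, so c = 71.04 px.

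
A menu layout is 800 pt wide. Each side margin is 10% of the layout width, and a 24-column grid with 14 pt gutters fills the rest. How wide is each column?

800 × (1 − 2·10%) = 800 × 80% = 640 pt for the columns.
24c + 23·14 = 640 → 24c = 318 → c = 13.25 pt.

13.25 pt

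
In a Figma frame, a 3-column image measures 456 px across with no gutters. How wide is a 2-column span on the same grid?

304 px

3c = 456 → c = 152 px.
With no gutters, 2 columns span 2·152 = 304 px.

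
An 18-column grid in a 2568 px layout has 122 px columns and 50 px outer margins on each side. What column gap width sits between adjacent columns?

16 px

Take off 100 px of margins, leaving 2468 px.
18 columns take 18·122 = 2196 px; remaining 272 splits into 17 column gaps.
g = 272 / 17 = 16 px.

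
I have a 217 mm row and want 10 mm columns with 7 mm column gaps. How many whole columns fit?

13 columns

13 columns: 13·10 + 12·7 = 214 mm ≤ 217.
14 columns: 231 mm > 217. So 13.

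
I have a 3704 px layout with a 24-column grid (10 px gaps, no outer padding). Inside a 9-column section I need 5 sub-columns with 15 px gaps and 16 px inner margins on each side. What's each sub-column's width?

258.15 px

Subtracting 23 gaps of 10 leaves 3474 for 24 columns, so c = 144.75 px.
9 columns plus 8 gaps: 1302.75 + 80 = 1382.75 px.
Inner content = 1382.75 − 2·16 = 1350.75 px.
Subtracting 4 gaps of 15 leaves 1290.75 for 5 columns, so d = 258.15 px.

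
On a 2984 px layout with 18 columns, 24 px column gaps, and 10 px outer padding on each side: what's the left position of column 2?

Subtract both margins: 2984 − 2·10 = 2964 px.
18c + 17·24 = 2964 → 18c = 2556 → c = 142 px.
Column 2 starts at margin + 1·(column + gutter) = 10 + 1·166 = 176 px.

176 px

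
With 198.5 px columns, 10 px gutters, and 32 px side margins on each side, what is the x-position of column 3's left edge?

Each column+gutter stride is 208.5 px; 2 of them past the 32 px margin is 32 + 417 = 449 px.

449 px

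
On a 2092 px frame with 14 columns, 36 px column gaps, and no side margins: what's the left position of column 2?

14c + 13·36 = 2092 → 14c = 1624 → c = 116 px.
No margin, so column 2 starts at 1·(column + gutter) = 1·152 = 152 px.

152 px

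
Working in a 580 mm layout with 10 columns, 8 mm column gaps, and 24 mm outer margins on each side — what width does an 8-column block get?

424 mm

Content width = 580 − 2·24 = 532 mm.
10 columns + 9 column gaps: 10c + 9·8 = 532.
10c = 532 − 72 = 460, so c = 46 mm.
8-column span = 8·46 + 7·8 = 424 mm.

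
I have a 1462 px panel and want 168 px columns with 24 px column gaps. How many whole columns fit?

7 columns

Each extra column adds 168 + 24 = 192 px.
(1462 + 24) / 192 = 7.74, so 7 columns fit.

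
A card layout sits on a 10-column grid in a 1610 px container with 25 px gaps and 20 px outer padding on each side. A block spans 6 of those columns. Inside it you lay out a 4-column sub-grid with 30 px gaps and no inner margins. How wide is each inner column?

210.5 px

Outer content = 1610 − 2·20 = 1570 px.
10 columns + 9 gaps: 10c + 9·25 = 1570.
10c = 1570 − 225 = 1345, so c = 134.5 px.
6 columns plus 5 gaps: 807 + 125 = 932 px.
932 − 3·30 = 842; ÷4 gives d = 210.5 px.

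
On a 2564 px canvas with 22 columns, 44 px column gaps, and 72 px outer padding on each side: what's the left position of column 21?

2312 px

Content = 2564 − 2·72 = 2420 px.
22c + 21·44 = 2420 → 22c = 1496 → c = 68 px.
Column 21 starts at margin + 20·(column + gutter) = 72 + 20·112 = 2312 px.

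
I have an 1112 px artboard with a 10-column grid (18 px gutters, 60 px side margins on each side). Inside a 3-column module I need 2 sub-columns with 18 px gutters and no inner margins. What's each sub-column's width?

Subtract both margins: 1112 − 2·60 = 992 px.
992 − 9·18 = 830; ÷10 gives c = 83 px.
Span of 3: 3·83 + 2·18 = 249 + 36 = 285 px.
Subtracting 1 gutter of 18 leaves 267 for 2 columns, so d = 133.5 px.

133.5 px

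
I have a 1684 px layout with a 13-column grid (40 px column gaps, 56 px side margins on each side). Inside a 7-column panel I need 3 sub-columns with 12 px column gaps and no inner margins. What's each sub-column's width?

268 px

Outer content = 1684 − 2·56 = 1572 px.
13c + 12·40 = 1572 → 13c = 1092 → c = 84 px.
7-column span = 7·84 + 6·40 = 828 px.
3d + 2·12 = 828 → 3d = 804 → d = 268 px.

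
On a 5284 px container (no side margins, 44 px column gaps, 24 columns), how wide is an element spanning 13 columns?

2842 px

24 columns + 23 column gaps: 24c + 23·44 = 5284.
24c = 5284 − 1012 = 4272, so c = 178 px.
Span of 13: 13·178 + 12·44 = 2314 + 528 = 2842 px.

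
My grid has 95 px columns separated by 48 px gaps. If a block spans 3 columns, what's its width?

381 px

Span of 3: 3·95 + 2·48 = 285 + 96 = 381 px.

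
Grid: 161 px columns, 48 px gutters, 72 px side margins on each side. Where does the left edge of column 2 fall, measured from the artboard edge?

Before column 2: the margin + 1 column + 1 gutter.
Offset = 72 + 1·(161 + 48) = 72 + 209 = 281 px.

281 px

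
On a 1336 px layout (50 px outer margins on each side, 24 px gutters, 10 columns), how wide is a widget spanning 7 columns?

858 px

Take off 100 px of margins, leaving 1236 px.
10 columns + 9 gutters: 10c + 9·24 = 1236.
10c = 1236 − 216 = 1020, so c = 102 px.
7 columns plus 6 gutters: 714 + 144 = 858 px.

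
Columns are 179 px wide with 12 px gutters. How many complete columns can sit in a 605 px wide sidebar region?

3 columns

Each extra column adds 179 + 12 = 191 px.
(605 + 12) / 191 = 3.23, so 3 columns fit.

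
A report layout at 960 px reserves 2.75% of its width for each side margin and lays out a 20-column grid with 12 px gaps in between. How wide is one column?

960 × (1 − 2·2.75%) = 960 × 94.5% = 907.2 px for the columns.
20 columns + 19 gaps: 20c + 19·12 = 907.2.
20c = 907.2 − 228 = 679.2, so c = 33.96 px.

33.96 px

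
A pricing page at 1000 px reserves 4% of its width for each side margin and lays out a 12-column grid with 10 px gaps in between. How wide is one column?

67.5 px

Margins: 4% × 1000 = 40 px each, so content = 1000 − 80 = 920 px.
12c + 11·10 = 920 → 12c = 810 → c = 67.5 px.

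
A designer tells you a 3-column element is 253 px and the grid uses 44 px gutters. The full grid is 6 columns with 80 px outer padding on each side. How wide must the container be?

710 px

3c + 2·44 = 253 → 3c = 165 → c = 55 px.
Total width: 2·80 + 6·55 + 5·44 = 710 px.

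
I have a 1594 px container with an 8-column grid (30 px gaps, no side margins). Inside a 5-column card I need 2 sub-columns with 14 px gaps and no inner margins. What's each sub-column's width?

8 columns + 7 gaps: 8c + 7·30 = 1594.
8c = 1594 − 210 = 1384, so c = 173 px.
5-column span = 5·173 + 4·30 = 985 px.
2d + 1·14 = 985 → 2d = 971 → d = 485.5 px.

485.5 px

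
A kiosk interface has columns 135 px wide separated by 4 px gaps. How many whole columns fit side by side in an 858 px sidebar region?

6 columns

6 columns: 6·135 + 5·4 = 830 px ≤ 858.
7 columns: 969 px > 858. So 6.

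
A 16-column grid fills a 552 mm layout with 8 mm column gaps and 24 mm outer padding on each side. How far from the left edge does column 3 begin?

Content = 552 − 2·24 = 504 mm.
16 columns + 15 column gaps: 16c + 15·8 = 504.
16c = 504 − 120 = 384, so c = 24 mm.
Each column+gutter stride is 32 mm; 2 of them past the 24 mm margin is 24 + 64 = 88 mm.

88 mm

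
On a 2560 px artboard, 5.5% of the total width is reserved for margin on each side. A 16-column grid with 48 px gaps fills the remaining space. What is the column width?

97.4 px

Each margin = 5.5% of 2560 = 140.8 px; content = 2560 − 2·140.8 = 2278.4 px.
16c + 15·48 = 2278.4 → 16c = 1558.4 → c = 97.4 px.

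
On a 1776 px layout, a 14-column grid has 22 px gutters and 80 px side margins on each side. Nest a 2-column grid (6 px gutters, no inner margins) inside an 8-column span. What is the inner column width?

454 px

Subtract both margins: 1776 − 2·80 = 1616 px.
14 columns + 13 gutters: 14c + 13·22 = 1616.
14c = 1616 − 286 = 1330, so c = 95 px.
Span of 8: 8·95 + 7·22 = 760 + 154 = 914 px.
914 − 1·6 = 908; ÷2 gives d = 454 px.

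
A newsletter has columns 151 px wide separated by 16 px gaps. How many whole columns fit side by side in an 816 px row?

k columns need k·151 + (k−1)·16 = k·167 − 16.
k·167 − 16 ≤ 816 → k ≤ 832 / 167 ≈ 4.98, so k = 4.

4 columns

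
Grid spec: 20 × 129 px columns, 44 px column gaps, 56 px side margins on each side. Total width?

Adding margins, columns and gutters: 112 + 2580 + 836 = 3528 px.

3528 px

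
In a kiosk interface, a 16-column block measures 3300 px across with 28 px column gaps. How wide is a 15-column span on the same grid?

3092 px

Subtracting 15 column gaps of 28 leaves 2880 for 16 columns, so c = 180 px.
15-column span = 15·180 + 14·28 = 3092 px.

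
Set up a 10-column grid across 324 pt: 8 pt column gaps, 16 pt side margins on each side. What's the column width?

22 pt

Content width = 324 − 2·16 = 292 pt.
Subtracting 9 column gaps of 8 leaves 220 for 10 columns, so c = 22 pt.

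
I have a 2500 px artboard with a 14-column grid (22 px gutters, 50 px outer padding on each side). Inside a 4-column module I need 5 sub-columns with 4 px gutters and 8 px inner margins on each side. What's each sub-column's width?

127.6 px

Inside the margins: 2500 − 100 = 2400 px.
14 columns + 13 gutters: 14c + 13·22 = 2400.
14c = 2400 − 286 = 2114, so c = 151 px.
4 columns plus 3 gutters: 604 + 66 = 670 px.
Inner content = 670 − 2·8 = 654 px.
Subtracting 4 gutters of 4 leaves 638 for 5 columns, so d = 127.6 px.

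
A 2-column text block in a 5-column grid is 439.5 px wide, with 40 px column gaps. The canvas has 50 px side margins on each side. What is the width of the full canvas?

Subtracting 1 column gap of 40 leaves 399.5 for 2 columns, so c = 199.75 px.
Canvas = 2·50 + 5·199.75 + 4·40 = 100 + 998.75 + 160 = 1258.75 px.

1258.75 px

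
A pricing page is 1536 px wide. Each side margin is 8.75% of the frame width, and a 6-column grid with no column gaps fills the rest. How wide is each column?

1536 × (1 − 2·8.75%) = 1536 × 82.5% = 1267.2 px for the columns.
With no column gaps, each column is 1267.2/6 = 211.2 px.

211.2 px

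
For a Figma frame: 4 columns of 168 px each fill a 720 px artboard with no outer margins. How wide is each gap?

4 columns take 4·168 = 672 px; remaining 48 splits into 3 gaps.
g = 48 / 3 = 16 px.

16 px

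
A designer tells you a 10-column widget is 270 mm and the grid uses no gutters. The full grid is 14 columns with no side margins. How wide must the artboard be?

378 mm

10c = 270 → c = 27 mm.
Total width: 14·27 = 378 mm.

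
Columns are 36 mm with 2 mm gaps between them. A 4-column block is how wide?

150 mm

Span of 4: 4·36 + 3·2 = 144 + 6 = 150 mm.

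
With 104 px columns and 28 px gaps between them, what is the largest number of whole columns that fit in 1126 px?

8 columns: 8·104 + 7·28 = 1028 px ≤ 1126.
9 columns: 1160 px > 1126. So 8.

8 columns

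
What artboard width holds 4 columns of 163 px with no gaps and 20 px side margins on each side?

Summing: 40 + 652 = 692 px.

692 px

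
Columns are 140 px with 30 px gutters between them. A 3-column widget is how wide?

3 columns plus 2 gutters: 420 + 60 = 480 px.

480 px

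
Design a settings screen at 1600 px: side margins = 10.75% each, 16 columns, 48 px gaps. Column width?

1600 × (1 − 2·10.75%) = 1600 × 78.5% = 1256 px for the columns.
16c + 15·48 = 1256 → 16c = 536 → c = 33.5 px.

33.5 px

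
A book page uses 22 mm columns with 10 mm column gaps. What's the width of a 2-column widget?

54 mm

2 columns plus 1 column gap: 44 + 10 = 54 mm.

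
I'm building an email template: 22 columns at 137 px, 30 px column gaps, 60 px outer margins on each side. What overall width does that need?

3764 px

Adding margins, columns and gutters: 120 + 3014 + 630 = 3764 px.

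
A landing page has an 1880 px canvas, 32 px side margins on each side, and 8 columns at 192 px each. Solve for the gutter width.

40 px

Inside the margins: 1880 − 64 = 1816 px.
8 columns take 8·192 = 1536 px; remaining 280 splits into 7 gutters.
g = 280 / 7 = 40 px.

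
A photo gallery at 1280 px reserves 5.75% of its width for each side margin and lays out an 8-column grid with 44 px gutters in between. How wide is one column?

Margins: 5.75% × 1280 = 73.6 px each, so content = 1280 − 147.2 = 1132.8 px.
1132.8 − 7·44 = 824.8; ÷8 gives c = 103.1 px.

103.1 px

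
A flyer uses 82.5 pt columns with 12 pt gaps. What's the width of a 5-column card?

Span of 5: 5·82.5 + 4·12 = 412.5 + 48 = 460.5 pt.

460.5 pt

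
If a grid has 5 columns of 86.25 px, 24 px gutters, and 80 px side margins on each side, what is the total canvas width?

Canvas = 2·80 + 5·86.25 + 4·24 = 160 + 431.25 + 96 = 687.25 px.

687.25 px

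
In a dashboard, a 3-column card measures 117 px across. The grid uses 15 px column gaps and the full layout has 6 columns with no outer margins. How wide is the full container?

117 − 2·15 = 87; ÷3 gives c = 29 px.
Container = 6·29 + 5·15 = 174 + 75 = 249 px.

249 px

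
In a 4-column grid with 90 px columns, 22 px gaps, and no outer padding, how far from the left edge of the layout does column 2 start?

112 px

Each column+gutter stride is 112 px; with no margin, 1 of them is 112 px.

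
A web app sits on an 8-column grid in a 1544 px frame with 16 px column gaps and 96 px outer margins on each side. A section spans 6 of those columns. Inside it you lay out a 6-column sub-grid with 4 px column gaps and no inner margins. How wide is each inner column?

165 px

Inside the margins: 1544 − 192 = 1352 px.
8 columns + 7 column gaps: 8c + 7·16 = 1352.
8c = 1352 − 112 = 1240, so c = 155 px.
6 columns plus 5 column gaps: 930 + 80 = 1010 px.
1010 − 5·4 = 990; ÷6 gives d = 165 px.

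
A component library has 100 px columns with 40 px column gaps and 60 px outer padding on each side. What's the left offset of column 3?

340 px

Column 3 starts at margin + 2·(column + gutter) = 60 + 2·140 = 340 px.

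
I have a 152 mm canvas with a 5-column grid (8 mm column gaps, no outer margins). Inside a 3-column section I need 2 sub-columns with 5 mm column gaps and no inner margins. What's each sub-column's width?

41.5 mm

152 − 4·8 = 120; ÷5 gives c = 24 mm.
Span of 3: 3·24 + 2·8 = 72 + 16 = 88 mm.
88 − 1·5 = 83; ÷2 gives d = 41.5 mm.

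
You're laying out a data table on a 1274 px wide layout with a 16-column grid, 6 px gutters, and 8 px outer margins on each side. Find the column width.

Take off 16 px of margins, leaving 1258 px.
16c + 15·6 = 1258 → 16c = 1168 → c = 73 px.

73 px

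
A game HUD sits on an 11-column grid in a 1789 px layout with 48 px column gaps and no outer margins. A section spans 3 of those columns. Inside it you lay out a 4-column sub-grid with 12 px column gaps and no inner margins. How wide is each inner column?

104.25 px

Subtracting 10 column gaps of 48 leaves 1309 for 11 columns, so c = 119 px.
3 columns plus 2 column gaps: 357 + 96 = 453 px.
4 columns + 3 column gaps: 4d + 3·12 = 453.
4d = 453 − 36 = 417, so d = 104.25 px.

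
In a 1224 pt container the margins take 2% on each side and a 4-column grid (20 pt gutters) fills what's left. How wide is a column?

278.76 pt

Margins: 2% × 1224 = 24.48 pt each, so content = 1224 − 48.96 = 1175.04 pt.
4 columns + 3 gutters: 4c + 3·20 = 1175.04.
4c = 1175.04 − 60 = 1115.04, so c = 278.76 pt.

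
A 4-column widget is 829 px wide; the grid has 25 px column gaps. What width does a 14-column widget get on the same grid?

2964 px

829 − 3·25 = 754; ÷4 gives c = 188.5 px.
14 columns plus 13 column gaps: 2639 + 325 = 2964 px.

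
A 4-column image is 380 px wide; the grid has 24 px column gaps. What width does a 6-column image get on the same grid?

582 px

380 − 3·24 = 308; ÷4 gives c = 77 px.
Span of 6: 6·77 + 5·24 = 462 + 120 = 582 px.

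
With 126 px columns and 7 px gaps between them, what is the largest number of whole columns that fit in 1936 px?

14 columns: 14·126 + 13·7 = 1855 px ≤ 1936.
15 columns: 1988 px > 1936. So 14.

14 columns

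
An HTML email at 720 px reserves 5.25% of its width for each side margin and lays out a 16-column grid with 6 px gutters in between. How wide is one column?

720 × (1 − 2·5.25%) = 720 × 89.5% = 644.4 px for the columns.
644.4 − 15·6 = 554.4; ÷16 gives c = 34.65 px.

34.65 px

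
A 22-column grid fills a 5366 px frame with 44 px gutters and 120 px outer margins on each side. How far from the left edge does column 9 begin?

2000 px

Content = 5366 − 2·120 = 5126 px.
Subtracting 21 gutters of 44 leaves 4202 for 22 columns, so c = 191 px.
Each column+gutter stride is 235 px; 8 of them past the 120 px margin is 120 + 1880 = 2000 px.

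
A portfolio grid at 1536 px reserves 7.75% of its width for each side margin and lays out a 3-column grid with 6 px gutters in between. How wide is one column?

428.64 px

Each margin = 7.75% of 1536 = 119.04 px; content = 1536 − 2·119.04 = 1297.92 px.
1297.92 − 2·6 = 1285.92; ÷3 gives c = 428.64 px.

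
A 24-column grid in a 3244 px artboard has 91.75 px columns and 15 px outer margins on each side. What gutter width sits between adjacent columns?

44 px

Inside the margins: 3244 − 30 = 3214 px.
24·91.75 + 23g = 3214 → 23g = 1012 → g = 44 px.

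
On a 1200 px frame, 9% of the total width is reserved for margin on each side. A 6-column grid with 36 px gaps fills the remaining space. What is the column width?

134 px

1200 × (1 − 2·9%) = 1200 × 82% = 984 px for the columns.
984 − 5·36 = 804; ÷6 gives c = 134 px.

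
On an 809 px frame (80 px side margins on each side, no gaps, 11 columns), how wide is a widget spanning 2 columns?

Take off 160 px of margins, leaving 649 px.
649 / 11 = 59 px per column.
With no gaps, 2 columns span 2·59 = 118 px.

118 px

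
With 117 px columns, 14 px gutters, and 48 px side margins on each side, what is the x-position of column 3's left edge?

310 px

Before column 3: the margin + 2 columns + 2 gutters.
Offset = 48 + 2·(117 + 14) = 48 + 262 = 310 px.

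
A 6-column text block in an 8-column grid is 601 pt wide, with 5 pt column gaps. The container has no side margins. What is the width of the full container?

601 − 5·5 = 576; ÷6 gives c = 96 pt.
Summing: 768 + 35 = 803 pt.

803 pt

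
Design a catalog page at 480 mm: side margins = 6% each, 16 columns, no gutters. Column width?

26.4 mm

Each margin = 6% of 480 = 28.8 mm; content = 480 − 2·28.8 = 422.4 mm.
With no gutters, each column is 422.4/16 = 26.4 mm.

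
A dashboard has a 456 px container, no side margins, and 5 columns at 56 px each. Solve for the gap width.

5 columns take 5·56 = 280 px; remaining 176 splits into 4 gaps.
g = 176 / 4 = 44 px.

44 px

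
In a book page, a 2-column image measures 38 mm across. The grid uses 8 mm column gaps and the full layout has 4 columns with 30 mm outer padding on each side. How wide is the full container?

38 − 1·8 = 30; ÷2 gives c = 15 mm.
Total width: 2·30 + 4·15 + 3·8 = 144 mm.

144 mm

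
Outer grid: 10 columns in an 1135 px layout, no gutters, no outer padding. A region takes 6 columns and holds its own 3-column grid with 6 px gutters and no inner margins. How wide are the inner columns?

10c = 1135 → c = 113.5 px.
With no gutters, 6 columns span 6·113.5 = 681 px.
3 columns + 2 gutters: 3d + 2·6 = 681.
3d = 681 − 12 = 669, so d = 223 px.

223 px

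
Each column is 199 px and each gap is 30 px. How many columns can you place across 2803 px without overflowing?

Each extra column adds 199 + 30 = 229 px.
(2803 + 30) / 229 = 12.37, so 12 columns fit.

12 columns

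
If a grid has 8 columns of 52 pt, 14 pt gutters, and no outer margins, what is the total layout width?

Layout = 8·52 + 7·14 = 416 + 98 = 514 pt.

514 pt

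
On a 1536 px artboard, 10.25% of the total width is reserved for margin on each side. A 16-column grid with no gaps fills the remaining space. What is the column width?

Each margin = 10.25% of 1536 = 157.44 px; content = 1536 − 2·157.44 = 1221.12 px.
With no gaps, each column is 1221.12/16 = 76.32 px.

76.32 px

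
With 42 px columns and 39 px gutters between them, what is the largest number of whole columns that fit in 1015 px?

13 columns

13 columns: 13·42 + 12·39 = 1014 px ≤ 1015.
14 columns: 1095 px > 1015. So 13.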